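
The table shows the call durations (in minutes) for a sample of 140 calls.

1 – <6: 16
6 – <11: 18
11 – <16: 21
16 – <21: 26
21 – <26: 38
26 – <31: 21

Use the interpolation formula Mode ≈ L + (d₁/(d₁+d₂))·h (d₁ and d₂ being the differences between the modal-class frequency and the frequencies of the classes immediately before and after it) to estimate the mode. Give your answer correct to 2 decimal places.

Modal class: 21 – <26 (highest frequency 38).
d₁ = 38 − 26 = 12, d₂ = 38 − 21 = 17
Mode ≈ 21 + (12/(12+17)) × 5 = 21 + 2.0690 = 23.0690

23.07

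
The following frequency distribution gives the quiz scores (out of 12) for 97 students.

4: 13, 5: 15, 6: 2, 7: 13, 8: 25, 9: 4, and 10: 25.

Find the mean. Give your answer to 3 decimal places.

Values: 4, 5, 6, 7, 8, 9, 10
Σfx = 13×4 + 15×5 + 2×6 + 13×7 + 25×8 + 4×9 + 25×10 = 716
n = Σf = 97
Mean = 716 / 97 = 7.3814

7.381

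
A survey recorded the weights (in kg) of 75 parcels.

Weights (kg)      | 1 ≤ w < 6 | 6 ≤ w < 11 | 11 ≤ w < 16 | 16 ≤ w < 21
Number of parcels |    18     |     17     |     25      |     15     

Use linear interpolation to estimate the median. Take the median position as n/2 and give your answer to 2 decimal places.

Cumulative frequencies: 18, 35, 60, 75
n = 75; position = n/2 = 37.5.
This falls in the class 11 ≤ w < 16: L = 11, F = 35, f = 25, h = 5.
Median ≈ 11 + ((37.5 − 35) / 25) × 5 = 11.5000

11.50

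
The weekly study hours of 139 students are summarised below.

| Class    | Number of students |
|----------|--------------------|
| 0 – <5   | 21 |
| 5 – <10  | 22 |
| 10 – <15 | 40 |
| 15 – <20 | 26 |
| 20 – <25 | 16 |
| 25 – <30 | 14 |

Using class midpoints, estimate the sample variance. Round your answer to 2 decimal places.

56.64

Midpoints: 2.5, 7.5, 12.5, 17.5, 22.5, 27.5
n = 139, Σfm = 1917.5, mean = 13.7950
Σfm² = 34268.75
Σf(m − x̄)² = Σfm² − (Σfm)²/n = 34268.75 − 1917.5²/139 = 7816.9065
Sample variance = 7816.9065 / 138 = 56.6442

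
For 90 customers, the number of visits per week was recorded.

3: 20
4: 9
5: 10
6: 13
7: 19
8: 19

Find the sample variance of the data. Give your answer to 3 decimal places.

Values: 3, 4, 5, 6, 7, 8
n = 90, Σfx = 509, mean = 5.6556
Σfx² = 3189
Σf(x − x̄)² = Σfx² − (Σfx)²/n = 3189 − 509²/90 = 310.3222
Sample variance = 310.3222 / 89 = 3.4868

3.487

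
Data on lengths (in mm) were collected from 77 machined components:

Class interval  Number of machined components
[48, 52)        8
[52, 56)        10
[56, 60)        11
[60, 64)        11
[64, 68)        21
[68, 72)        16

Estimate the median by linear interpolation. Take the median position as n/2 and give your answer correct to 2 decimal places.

Cumulative frequencies: 8, 18, 29, 40, 61, 77
n = 77; position = n/2 = 38.5.
This falls in the class [60, 64): L = 60, F = 29, f = 11, h = 4.
Median ≈ 60 + ((38.5 − 29) / 11) × 4 = 63.4545

63.45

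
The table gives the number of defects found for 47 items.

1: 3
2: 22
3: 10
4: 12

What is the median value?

Cumulative frequencies: 3, 25, 35, 47
n = 47, so the median is the value in position (n+1)/2 = 24.
Position 24 falls at value 2.

2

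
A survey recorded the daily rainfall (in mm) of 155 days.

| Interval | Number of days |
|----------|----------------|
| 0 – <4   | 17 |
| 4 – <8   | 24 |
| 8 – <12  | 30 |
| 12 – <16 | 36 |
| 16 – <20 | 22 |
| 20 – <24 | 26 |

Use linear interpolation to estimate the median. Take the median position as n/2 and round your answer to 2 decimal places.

12.72

Cumulative frequencies: 17, 41, 71, 107, 129, 155
n = 155; position = n/2 = 77.5.
This falls in the class 12 – <16: L = 12, F = 71, f = 36, h = 4.
Median ≈ 12 + ((77.5 − 71) / 36) × 4 = 12.7222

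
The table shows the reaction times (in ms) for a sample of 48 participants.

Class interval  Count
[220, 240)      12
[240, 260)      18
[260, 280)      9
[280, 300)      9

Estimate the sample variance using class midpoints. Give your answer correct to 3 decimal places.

Midpoints: 230, 250, 270, 290
n = 48, Σfm = 12300, mean = 256.2500
Σfm² = 3172800
Σf(m − x̄)² = Σfm² − (Σfm)²/n = 3172800 − 12300²/48 = 20925.0000
Sample variance = 20925.0000 / 47 = 445.2128

445.213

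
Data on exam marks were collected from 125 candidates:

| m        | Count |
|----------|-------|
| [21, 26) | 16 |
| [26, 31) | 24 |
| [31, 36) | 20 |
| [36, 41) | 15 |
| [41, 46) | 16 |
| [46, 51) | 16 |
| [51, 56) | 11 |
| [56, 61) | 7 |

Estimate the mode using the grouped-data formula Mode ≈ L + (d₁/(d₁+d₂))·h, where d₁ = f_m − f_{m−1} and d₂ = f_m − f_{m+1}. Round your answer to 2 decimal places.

29.33

Modal class: [26, 31) (highest frequency 24).
d₁ = 24 − 16 = 8, d₂ = 24 − 20 = 4
Mode ≈ 26 + (8/(8+4)) × 5 = 26 + 3.3333 = 29.3333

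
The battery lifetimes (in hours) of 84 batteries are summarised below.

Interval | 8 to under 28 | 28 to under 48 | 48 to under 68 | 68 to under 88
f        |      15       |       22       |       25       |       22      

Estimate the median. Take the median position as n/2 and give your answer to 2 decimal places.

Cumulative frequencies: 15, 37, 62, 84
n = 84; position = n/2 = 42.
This falls in the class 48 to under 68: L = 48, F = 37, f = 25, h = 20.
Median ≈ 48 + ((42 − 37) / 25) × 20 = 52.0000

52.00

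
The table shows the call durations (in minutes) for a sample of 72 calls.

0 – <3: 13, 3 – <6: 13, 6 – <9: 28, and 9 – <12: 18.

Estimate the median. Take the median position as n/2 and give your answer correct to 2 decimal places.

Cumulative frequencies: 13, 26, 54, 72
n = 72; position = n/2 = 36.
This falls in the class 6 – <9: L = 6, F = 26, f = 28, h = 3.
Median ≈ 6 + ((36 − 26) / 28) × 3 = 7.0714

7.07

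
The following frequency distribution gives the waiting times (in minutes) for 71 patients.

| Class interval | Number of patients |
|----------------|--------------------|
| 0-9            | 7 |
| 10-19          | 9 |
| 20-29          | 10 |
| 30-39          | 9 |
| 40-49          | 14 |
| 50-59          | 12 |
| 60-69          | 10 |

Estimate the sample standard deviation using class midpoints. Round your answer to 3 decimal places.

Midpoints: 4.5, 14.5, 24.5, 34.5, 44.5, 54.5, 64.5
n = 71, Σfm = 2639.5, mean = 37.1761
Σfm² = 123717.75
Σf(m − x̄)² = Σfm² − (Σfm)²/n = 123717.75 − 2639.5²/71 = 25591.5493
Sample variance = 25591.5493 / 70 = 365.5936
Standard deviation = √365.5936 = 19.1205

19.121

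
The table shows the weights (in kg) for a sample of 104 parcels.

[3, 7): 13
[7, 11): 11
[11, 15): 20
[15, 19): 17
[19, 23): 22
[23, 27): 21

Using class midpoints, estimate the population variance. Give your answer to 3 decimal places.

43.726

Midpoints: 5, 9, 13, 17, 21, 25
n = 104, Σfm = 1700, mean = 16.3462
Σfm² = 32336
Σf(m − x̄)² = Σfm² − (Σfm)²/n = 32336 − 1700²/104 = 4547.5385
Population variance = 4547.5385 / 104 = 43.7263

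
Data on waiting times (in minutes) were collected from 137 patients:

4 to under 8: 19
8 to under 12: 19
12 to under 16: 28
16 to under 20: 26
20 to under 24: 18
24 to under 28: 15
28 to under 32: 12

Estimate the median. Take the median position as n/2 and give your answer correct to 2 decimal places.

16.38

Cumulative frequencies: 19, 38, 66, 92, 110, 125, 137
n = 137; position = n/2 = 68.5.
This falls in the class 16 to under 20: L = 16, F = 66, f = 26, h = 4.
Median ≈ 16 + ((68.5 − 66) / 26) × 4 = 16.3846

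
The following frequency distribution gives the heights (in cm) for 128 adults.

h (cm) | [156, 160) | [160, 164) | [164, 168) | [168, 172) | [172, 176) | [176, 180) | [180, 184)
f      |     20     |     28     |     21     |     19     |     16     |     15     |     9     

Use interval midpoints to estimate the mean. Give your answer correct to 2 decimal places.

168.00

Midpoints: 158, 162, 166, 170, 174, 178, 182
Σfm = 20×158 + 28×162 + 21×166 + 19×170 + 16×174 + 15×178 + 9×182 = 21504
n = Σf = 128
Mean = 21504 / 128 = 168.0000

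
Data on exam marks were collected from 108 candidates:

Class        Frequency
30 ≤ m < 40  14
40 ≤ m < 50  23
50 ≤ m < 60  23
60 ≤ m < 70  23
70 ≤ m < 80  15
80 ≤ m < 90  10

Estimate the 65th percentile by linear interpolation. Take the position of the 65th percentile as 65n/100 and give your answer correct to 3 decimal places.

Cumulative frequencies: 14, 37, 60, 83, 98, 108
n = 108; position = 65n/100 = 70.2.
This falls in the class 60 ≤ m < 70: L = 60, F = 60, f = 23, h = 10.
65th percentile ≈ 60 + ((70.2 − 60) / 23) × 10 = 64.4348

64.435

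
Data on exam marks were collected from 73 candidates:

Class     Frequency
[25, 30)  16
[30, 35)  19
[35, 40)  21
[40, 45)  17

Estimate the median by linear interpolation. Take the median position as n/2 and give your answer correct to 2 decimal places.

35.36

Cumulative frequencies: 16, 35, 56, 73
n = 73; position = n/2 = 36.5.
This falls in the class [35, 40): L = 35, F = 35, f = 21, h = 5.
Median ≈ 35 + ((36.5 − 35) / 21) × 5 = 35.3571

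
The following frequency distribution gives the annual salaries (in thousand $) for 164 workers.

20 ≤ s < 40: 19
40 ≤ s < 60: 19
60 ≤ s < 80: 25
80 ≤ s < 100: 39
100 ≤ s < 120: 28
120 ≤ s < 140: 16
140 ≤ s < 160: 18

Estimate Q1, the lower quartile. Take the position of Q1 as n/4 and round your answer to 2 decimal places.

Cumulative frequencies: 19, 38, 63, 102, 130, 146, 164
n = 164; position = n/4 = 41.
This falls in the class 60 ≤ s < 80: L = 60, F = 38, f = 25, h = 20.
Lower quartile ≈ 60 + ((41 − 38) / 25) × 20 = 62.4000

62.40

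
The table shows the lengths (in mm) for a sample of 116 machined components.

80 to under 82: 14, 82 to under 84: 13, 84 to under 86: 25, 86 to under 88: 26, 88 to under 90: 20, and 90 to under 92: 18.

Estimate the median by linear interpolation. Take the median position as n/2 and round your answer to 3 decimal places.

Cumulative frequencies: 14, 27, 52, 78, 98, 116
n = 116; position = n/2 = 58.
This falls in the class 86 to under 88: L = 86, F = 52, f = 26, h = 2.
Median ≈ 86 + ((58 − 52) / 26) × 2 = 86.4615

86.462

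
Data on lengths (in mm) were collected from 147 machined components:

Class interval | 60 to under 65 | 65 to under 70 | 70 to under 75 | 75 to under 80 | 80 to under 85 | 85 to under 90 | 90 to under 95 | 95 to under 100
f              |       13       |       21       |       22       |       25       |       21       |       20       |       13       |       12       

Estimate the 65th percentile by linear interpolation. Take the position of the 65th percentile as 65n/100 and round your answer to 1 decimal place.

Cumulative frequencies: 13, 34, 56, 81, 102, 122, 135, 147
n = 147; position = 65n/100 = 95.55.
This falls in the class 80 to under 85: L = 80, F = 81, f = 21, h = 5.
65th percentile ≈ 80 + ((95.55 − 81) / 21) × 5 = 83.4643

83.5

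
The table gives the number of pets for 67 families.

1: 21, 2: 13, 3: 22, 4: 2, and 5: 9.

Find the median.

Cumulative frequencies: 21, 34, 56, 58, 67
n = 67, so the median is the value in position (n+1)/2 = 34.
Position 34 falls at value 2.

2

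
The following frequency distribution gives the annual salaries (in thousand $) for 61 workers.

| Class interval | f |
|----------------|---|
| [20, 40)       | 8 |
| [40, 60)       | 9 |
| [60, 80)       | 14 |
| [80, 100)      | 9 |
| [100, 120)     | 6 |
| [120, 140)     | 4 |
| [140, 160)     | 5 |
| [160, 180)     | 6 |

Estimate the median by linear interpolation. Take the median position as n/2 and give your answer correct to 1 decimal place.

79.3

Cumulative frequencies: 8, 17, 31, 40, 46, 50, 55, 61
n = 61; position = n/2 = 30.5.
This falls in the class [60, 80): L = 60, F = 17, f = 14, h = 20.
Median ≈ 60 + ((30.5 − 17) / 14) × 20 = 79.2857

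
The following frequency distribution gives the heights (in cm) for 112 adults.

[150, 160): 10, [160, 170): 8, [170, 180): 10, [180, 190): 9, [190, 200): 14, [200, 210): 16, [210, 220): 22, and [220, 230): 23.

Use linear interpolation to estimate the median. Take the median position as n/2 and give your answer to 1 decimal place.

203.1

Cumulative frequencies: 10, 18, 28, 37, 51, 67, 89, 112
n = 112; position = n/2 = 56.
This falls in the class [200, 210): L = 200, F = 51, f = 16, h = 10.
Median ≈ 200 + ((56 − 51) / 16) × 10 = 203.1250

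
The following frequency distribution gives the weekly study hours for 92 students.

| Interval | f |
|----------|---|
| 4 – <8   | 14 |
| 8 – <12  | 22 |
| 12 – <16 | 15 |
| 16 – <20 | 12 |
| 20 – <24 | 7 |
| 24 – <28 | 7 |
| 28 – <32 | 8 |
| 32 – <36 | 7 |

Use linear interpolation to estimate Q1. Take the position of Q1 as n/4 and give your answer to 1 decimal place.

9.6

Cumulative frequencies: 14, 36, 51, 63, 70, 77, 85, 92
n = 92; position = n/4 = 23.
This falls in the class 8 – <12: L = 8, F = 14, f = 22, h = 4.
Lower quartile ≈ 8 + ((23 − 14) / 22) × 4 = 9.6364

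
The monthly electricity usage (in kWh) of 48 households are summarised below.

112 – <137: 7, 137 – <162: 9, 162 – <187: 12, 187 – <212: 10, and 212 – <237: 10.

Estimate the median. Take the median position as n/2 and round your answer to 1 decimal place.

Cumulative frequencies: 7, 16, 28, 38, 48
n = 48; position = n/2 = 24.
This falls in the class 162 – <187: L = 162, F = 16, f = 12, h = 25.
Median ≈ 162 + ((24 − 16) / 12) × 25 = 178.6667

178.7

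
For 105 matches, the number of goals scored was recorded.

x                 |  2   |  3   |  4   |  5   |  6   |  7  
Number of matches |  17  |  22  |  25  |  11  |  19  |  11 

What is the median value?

4

Cumulative frequencies: 17, 39, 64, 75, 94, 105
n = 105, so the median is the value in position (n+1)/2 = 53.
Position 53 falls at value 4.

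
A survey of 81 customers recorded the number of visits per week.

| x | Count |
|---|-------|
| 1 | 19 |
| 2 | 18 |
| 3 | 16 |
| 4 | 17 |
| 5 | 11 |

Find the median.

Cumulative frequencies: 19, 37, 53, 70, 81
n = 81, so the median is the value in position (n+1)/2 = 41.
Position 41 falls at value 3.

3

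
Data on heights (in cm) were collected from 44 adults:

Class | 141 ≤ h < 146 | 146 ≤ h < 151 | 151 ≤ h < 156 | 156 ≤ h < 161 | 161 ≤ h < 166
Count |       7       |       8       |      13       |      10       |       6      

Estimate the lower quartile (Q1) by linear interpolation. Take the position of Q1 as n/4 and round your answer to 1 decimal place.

Cumulative frequencies: 7, 15, 28, 38, 44
n = 44; position = n/4 = 11.
This falls in the class 146 ≤ h < 151: L = 146, F = 7, f = 8, h = 5.
Lower quartile ≈ 146 + ((11 − 7) / 8) × 5 = 148.5000

148.5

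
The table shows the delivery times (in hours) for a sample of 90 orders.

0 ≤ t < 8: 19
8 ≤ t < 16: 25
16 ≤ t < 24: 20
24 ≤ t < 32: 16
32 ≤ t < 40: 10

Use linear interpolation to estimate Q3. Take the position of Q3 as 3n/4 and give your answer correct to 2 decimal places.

Cumulative frequencies: 19, 44, 64, 80, 90
n = 90; position = 3n/4 = 67.5.
This falls in the class 24 ≤ t < 32: L = 24, F = 64, f = 16, h = 8.
Upper quartile ≈ 24 + ((67.5 − 64) / 16) × 8 = 25.7500

25.75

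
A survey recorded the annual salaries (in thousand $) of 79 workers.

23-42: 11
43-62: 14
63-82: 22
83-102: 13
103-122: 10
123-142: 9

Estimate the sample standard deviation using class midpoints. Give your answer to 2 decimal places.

Midpoints: 32.5, 52.5, 72.5, 92.5, 112.5, 132.5
n = 79, Σfm = 6207.5, mean = 78.5759
Σfm² = 561643.75
Σf(m − x̄)² = Σfm² − (Σfm)²/n = 561643.75 − 6207.5²/79 = 73883.5443
Sample variance = 73883.5443 / 78 = 947.2249
Standard deviation = √947.2249 = 30.7770

30.78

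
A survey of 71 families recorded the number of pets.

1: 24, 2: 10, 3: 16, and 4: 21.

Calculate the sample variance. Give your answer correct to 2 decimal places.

Values: 1, 2, 3, 4
n = 71, Σfx = 176, mean = 2.4789
Σfx² = 544
Σf(x − x̄)² = Σfx² − (Σfx)²/n = 544 − 176²/71 = 107.7183
Sample variance = 107.7183 / 70 = 1.5388

1.54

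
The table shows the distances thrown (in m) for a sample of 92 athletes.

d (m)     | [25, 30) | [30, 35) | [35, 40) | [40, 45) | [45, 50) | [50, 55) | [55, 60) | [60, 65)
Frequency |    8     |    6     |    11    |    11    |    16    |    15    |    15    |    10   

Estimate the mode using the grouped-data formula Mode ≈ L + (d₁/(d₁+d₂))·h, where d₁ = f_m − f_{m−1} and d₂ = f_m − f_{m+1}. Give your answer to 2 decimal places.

49.17

Modal class: [45, 50) (highest frequency 16).
d₁ = 16 − 11 = 5, d₂ = 16 − 15 = 1
Mode ≈ 45 + (5/(5+1)) × 5 = 45 + 4.1667 = 49.1667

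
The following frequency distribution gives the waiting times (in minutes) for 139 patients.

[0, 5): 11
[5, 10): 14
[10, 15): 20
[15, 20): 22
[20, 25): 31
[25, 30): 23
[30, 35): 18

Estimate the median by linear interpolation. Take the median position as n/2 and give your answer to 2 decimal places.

Cumulative frequencies: 11, 25, 45, 67, 98, 121, 139
n = 139; position = n/2 = 69.5.
This falls in the class [20, 25): L = 20, F = 67, f = 31, h = 5.
Median ≈ 20 + ((69.5 − 67) / 31) × 5 = 20.4032

20.40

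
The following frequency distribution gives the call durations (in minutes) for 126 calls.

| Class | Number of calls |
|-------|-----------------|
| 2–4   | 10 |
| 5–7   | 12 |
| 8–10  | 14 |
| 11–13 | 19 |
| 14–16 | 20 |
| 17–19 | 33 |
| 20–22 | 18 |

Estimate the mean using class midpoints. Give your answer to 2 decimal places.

Midpoints: 3, 6, 9, 12, 15, 18, 21
Σfm = 10×3 + 12×6 + 14×9 + 19×12 + 20×15 + 33×18 + 18×21 = 1728
n = Σf = 126
Mean = 1728 / 126 = 13.7143

13.71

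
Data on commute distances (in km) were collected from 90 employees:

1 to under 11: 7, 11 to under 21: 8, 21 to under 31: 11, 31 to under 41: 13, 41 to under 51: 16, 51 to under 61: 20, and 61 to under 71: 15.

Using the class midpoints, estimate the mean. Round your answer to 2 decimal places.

41.89

Midpoints: 6, 16, 26, 36, 46, 56, 66
Σfm = 7×6 + 8×16 + 11×26 + 13×36 + 16×46 + 20×56 + 15×66 = 3770
n = Σf = 90
Mean = 3770 / 90 = 41.8889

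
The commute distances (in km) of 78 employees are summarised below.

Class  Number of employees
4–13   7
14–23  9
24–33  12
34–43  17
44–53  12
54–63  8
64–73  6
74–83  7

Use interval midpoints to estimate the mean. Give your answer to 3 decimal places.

41.449

Midpoints: 8.5, 18.5, 28.5, 38.5, 48.5, 58.5, 68.5, 78.5
Σfm = 7×8.5 + 9×18.5 + 12×28.5 + 17×38.5 + 12×48.5 + 8×58.5 + 6×68.5 + 7×78.5 = 3233
n = Σf = 78
Mean = 3233 / 78 = 41.4487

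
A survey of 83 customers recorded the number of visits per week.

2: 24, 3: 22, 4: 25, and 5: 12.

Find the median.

Cumulative frequencies: 24, 46, 71, 83
n = 83, so the median is the value in position (n+1)/2 = 42.
Position 42 falls at value 3.

3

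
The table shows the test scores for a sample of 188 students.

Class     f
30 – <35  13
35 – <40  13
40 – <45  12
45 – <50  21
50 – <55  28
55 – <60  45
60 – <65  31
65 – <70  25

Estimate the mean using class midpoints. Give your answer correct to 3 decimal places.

Midpoints: 32.5, 37.5, 42.5, 47.5, 52.5, 57.5, 62.5, 67.5
Σfm = 13×32.5 + 13×37.5 + 12×42.5 + 21×47.5 + 28×52.5 + 45×57.5 + 31×62.5 + 25×67.5 = 10100
n = Σf = 188
Mean = 10100 / 188 = 53.7234

53.723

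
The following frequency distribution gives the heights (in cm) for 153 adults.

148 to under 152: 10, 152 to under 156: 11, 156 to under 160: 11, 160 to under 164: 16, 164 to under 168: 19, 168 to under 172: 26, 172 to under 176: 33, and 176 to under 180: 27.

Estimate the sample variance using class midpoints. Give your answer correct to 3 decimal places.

Midpoints: 150, 154, 158, 162, 166, 170, 174, 178
n = 153, Σfm = 25646, mean = 167.6209
Σfm² = 4309924
Σf(m − x̄)² = Σfm² − (Σfm)²/n = 4309924 − 25646²/153 = 11118.0131
Sample variance = 11118.0131 / 152 = 73.1448

73.145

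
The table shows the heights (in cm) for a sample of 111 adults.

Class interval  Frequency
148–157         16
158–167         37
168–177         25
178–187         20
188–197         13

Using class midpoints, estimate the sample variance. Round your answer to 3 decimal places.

Midpoints: 152.5, 162.5, 172.5, 182.5, 192.5
n = 111, Σfm = 18917.5, mean = 170.4279
Σfm² = 3240893.75
Σf(m − x̄)² = Σfm² − (Σfm)²/n = 3240893.75 − 18917.5²/111 = 16823.4234
Sample variance = 16823.4234 / 110 = 152.9402

152.940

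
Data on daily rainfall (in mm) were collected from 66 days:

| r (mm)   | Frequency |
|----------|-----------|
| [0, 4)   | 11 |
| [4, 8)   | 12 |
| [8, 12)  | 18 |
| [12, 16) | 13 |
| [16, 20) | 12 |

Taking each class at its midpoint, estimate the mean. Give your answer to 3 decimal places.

Midpoints: 2, 6, 10, 14, 18
Σfm = 11×2 + 12×6 + 18×10 + 13×14 + 12×18 = 672
n = Σf = 66
Mean = 672 / 66 = 10.1818

10.182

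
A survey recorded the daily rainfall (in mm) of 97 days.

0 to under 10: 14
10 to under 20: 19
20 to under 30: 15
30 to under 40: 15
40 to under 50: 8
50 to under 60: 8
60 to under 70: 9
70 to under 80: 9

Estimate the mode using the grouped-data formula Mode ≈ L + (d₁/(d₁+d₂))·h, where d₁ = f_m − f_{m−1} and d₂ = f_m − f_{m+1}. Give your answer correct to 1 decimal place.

Modal class: 10 to under 20 (highest frequency 19).
d₁ = 19 − 14 = 5, d₂ = 19 − 15 = 4
Mode ≈ 10 + (5/(5+4)) × 10 = 10 + 5.5556 = 15.5556

15.6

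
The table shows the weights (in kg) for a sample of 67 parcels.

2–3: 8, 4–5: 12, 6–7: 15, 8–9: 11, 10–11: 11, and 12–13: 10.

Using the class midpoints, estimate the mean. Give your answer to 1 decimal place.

Midpoints: 2.5, 4.5, 6.5, 8.5, 10.5, 12.5
Σfm = 8×2.5 + 12×4.5 + 15×6.5 + 11×8.5 + 11×10.5 + 10×12.5 = 505.5
n = Σf = 67
Mean = 505.5 / 67 = 7.5448

7.5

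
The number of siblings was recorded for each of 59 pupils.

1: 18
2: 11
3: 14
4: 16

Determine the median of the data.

3

Cumulative frequencies: 18, 29, 43, 59
n = 59, so the median is the value in position (n+1)/2 = 30.
Position 30 falls at value 3.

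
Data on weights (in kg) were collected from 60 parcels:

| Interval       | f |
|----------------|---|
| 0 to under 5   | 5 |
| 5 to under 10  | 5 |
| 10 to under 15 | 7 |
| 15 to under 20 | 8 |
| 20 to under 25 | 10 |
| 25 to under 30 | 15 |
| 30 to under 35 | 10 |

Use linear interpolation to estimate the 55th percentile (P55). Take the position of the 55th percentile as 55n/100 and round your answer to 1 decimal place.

24.0

Cumulative frequencies: 5, 10, 17, 25, 35, 50, 60
n = 60; position = 55n/100 = 33.
This falls in the class 20 to under 25: L = 20, F = 25, f = 10, h = 5.
55th percentile ≈ 20 + ((33 − 25) / 10) × 5 = 24.0000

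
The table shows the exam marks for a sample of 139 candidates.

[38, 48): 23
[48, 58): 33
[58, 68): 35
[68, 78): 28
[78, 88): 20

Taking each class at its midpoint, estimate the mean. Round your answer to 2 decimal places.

Midpoints: 43, 53, 63, 73, 83
Σfm = 23×43 + 33×53 + 35×63 + 28×73 + 20×83 = 8647
n = Σf = 139
Mean = 8647 / 139 = 62.2086

62.21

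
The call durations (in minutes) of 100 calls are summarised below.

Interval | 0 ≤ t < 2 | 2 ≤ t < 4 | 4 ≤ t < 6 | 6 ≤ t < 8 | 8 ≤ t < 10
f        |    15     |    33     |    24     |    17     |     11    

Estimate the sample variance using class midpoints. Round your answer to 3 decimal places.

5.989

Midpoints: 1, 3, 5, 7, 9
n = 100, Σfm = 452, mean = 4.5200
Σfm² = 2636
Σf(m − x̄)² = Σfm² − (Σfm)²/n = 2636 − 452²/100 = 592.9600
Sample variance = 592.9600 / 99 = 5.9895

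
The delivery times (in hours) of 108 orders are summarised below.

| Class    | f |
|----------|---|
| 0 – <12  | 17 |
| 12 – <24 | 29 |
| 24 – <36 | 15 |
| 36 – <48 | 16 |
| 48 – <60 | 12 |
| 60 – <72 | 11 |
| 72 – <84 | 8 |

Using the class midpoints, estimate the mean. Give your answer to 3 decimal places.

34.667

Midpoints: 6, 18, 30, 42, 54, 66, 78
Σfm = 17×6 + 29×18 + 15×30 + 16×42 + 12×54 + 11×66 + 8×78 = 3744
n = Σf = 108
Mean = 3744 / 108 = 34.6667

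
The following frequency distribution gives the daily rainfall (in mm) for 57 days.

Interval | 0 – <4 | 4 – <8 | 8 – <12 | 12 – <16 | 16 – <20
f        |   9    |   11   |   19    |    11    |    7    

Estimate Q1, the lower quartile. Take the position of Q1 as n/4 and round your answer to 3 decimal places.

Cumulative frequencies: 9, 20, 39, 50, 57
n = 57; position = n/4 = 14.25.
This falls in the class 4 – <8: L = 4, F = 9, f = 11, h = 4.
Lower quartile ≈ 4 + ((14.25 − 9) / 11) × 4 = 5.9091

5.909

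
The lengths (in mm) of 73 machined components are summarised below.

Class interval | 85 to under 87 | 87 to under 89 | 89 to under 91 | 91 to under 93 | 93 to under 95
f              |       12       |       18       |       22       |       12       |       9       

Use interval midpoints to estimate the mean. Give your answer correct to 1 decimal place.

Midpoints: 86, 88, 90, 92, 94
Σfm = 12×86 + 18×88 + 22×90 + 12×92 + 9×94 = 6546
n = Σf = 73
Mean = 6546 / 73 = 89.6712

89.7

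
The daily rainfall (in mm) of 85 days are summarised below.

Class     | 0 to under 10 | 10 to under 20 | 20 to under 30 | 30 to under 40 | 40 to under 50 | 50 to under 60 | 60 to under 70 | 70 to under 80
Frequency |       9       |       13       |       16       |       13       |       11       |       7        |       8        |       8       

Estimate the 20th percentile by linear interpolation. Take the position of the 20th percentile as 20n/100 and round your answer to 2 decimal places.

16.15

Cumulative frequencies: 9, 22, 38, 51, 62, 69, 77, 85
n = 85; position = 20n/100 = 17.
This falls in the class 10 to under 20: L = 10, F = 9, f = 13, h = 10.
20th percentile ≈ 10 + ((17 − 9) / 13) × 10 = 16.1538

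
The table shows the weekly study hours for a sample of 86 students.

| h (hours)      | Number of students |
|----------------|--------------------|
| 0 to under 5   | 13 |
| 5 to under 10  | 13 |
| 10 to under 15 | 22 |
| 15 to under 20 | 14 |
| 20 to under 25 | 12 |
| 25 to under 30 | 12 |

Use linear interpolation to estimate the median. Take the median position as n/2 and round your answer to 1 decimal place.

13.9

Cumulative frequencies: 13, 26, 48, 62, 74, 86
n = 86; position = n/2 = 43.
This falls in the class 10 to under 15: L = 10, F = 26, f = 22, h = 5.
Median ≈ 10 + ((43 − 26) / 22) × 5 = 13.8636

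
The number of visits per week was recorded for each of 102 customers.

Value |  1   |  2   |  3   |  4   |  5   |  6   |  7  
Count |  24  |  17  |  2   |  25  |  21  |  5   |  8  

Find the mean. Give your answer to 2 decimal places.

3.48

Values: 1, 2, 3, 4, 5, 6, 7
Σfx = 24×1 + 17×2 + 2×3 + 25×4 + 21×5 + 5×6 + 8×7 = 355
n = Σf = 102
Mean = 355 / 102 = 3.4804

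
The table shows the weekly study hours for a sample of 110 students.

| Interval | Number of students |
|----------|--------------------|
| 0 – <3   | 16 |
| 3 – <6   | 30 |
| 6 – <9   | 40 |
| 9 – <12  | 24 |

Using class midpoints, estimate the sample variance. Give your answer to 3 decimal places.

Midpoints: 1.5, 4.5, 7.5, 10.5
n = 110, Σfm = 711, mean = 6.4636
Σfm² = 5539.5
Σf(m − x̄)² = Σfm² − (Σfm)²/n = 5539.5 − 711²/110 = 943.8545
Sample variance = 943.8545 / 109 = 8.6592

8.659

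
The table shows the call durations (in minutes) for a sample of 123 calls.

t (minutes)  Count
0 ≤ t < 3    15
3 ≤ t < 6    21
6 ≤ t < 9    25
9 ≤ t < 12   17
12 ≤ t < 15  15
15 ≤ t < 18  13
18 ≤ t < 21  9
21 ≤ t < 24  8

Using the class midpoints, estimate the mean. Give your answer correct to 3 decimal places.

10.207

Midpoints: 1.5, 4.5, 7.5, 10.5, 13.5, 16.5, 19.5, 22.5
Σfm = 15×1.5 + 21×4.5 + 25×7.5 + 17×10.5 + 15×13.5 + 13×16.5 + 9×19.5 + 8×22.5 = 1255.5
n = Σf = 123
Mean = 1255.5 / 123 = 10.2073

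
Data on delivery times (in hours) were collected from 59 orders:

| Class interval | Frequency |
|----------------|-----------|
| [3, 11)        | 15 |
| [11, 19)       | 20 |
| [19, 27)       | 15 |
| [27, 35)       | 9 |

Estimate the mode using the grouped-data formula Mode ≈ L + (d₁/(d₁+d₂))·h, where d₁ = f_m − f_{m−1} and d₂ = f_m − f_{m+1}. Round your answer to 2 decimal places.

Modal class: [11, 19) (highest frequency 20).
d₁ = 20 − 15 = 5, d₂ = 20 − 15 = 5
Mode ≈ 11 + (5/(5+5)) × 8 = 11 + 4.0000 = 15.0000

15.00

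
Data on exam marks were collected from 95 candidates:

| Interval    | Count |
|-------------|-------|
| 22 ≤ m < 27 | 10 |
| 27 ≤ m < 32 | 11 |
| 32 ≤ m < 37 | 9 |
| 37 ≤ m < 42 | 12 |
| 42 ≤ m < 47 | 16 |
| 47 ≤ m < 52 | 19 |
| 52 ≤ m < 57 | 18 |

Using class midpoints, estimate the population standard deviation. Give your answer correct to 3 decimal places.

9.917

Midpoints: 24.5, 29.5, 34.5, 39.5, 44.5, 49.5, 54.5
n = 95, Σfm = 3987.5, mean = 41.9737
Σfm² = 176713.75
Σf(m − x̄)² = Σfm² − (Σfm)²/n = 176713.75 − 3987.5²/95 = 9343.6842
Population variance = 9343.6842 / 95 = 98.3546
Standard deviation = √98.3546 = 9.9174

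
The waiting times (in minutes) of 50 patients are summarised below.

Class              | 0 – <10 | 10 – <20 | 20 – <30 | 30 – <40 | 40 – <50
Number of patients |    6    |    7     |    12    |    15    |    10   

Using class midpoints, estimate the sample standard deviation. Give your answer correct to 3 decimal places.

12.848

Midpoints: 5, 15, 25, 35, 45
n = 50, Σfm = 1410, mean = 28.2000
Σfm² = 47850
Σf(m − x̄)² = Σfm² − (Σfm)²/n = 47850 − 1410²/50 = 8088.0000
Sample variance = 8088.0000 / 49 = 165.0612
Standard deviation = √165.0612 = 12.8476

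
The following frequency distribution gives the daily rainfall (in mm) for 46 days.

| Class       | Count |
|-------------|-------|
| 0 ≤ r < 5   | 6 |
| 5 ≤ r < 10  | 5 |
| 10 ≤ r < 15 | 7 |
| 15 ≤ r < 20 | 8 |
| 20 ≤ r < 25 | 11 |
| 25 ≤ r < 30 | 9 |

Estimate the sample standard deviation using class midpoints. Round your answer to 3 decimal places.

Midpoints: 2.5, 7.5, 12.5, 17.5, 22.5, 27.5
n = 46, Σfm = 775, mean = 16.8478
Σfm² = 16237.5
Σf(m − x̄)² = Σfm² − (Σfm)²/n = 16237.5 − 775²/46 = 3180.4348
Sample variance = 3180.4348 / 45 = 70.6763
Standard deviation = √70.6763 = 8.4069

8.407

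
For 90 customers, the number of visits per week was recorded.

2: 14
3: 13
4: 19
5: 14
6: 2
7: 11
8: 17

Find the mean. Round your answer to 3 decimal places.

4.867

Values: 2, 3, 4, 5, 6, 7, 8
Σfx = 14×2 + 13×3 + 19×4 + 14×5 + 2×6 + 11×7 + 17×8 = 438
n = Σf = 90
Mean = 438 / 90 = 4.8667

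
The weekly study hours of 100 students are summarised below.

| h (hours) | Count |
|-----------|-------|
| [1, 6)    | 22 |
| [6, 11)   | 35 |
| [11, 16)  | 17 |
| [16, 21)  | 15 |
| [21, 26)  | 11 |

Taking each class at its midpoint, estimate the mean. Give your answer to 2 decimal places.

Midpoints: 3.5, 8.5, 13.5, 18.5, 23.5
Σfm = 22×3.5 + 35×8.5 + 17×13.5 + 15×18.5 + 11×23.5 = 1140
n = Σf = 100
Mean = 1140 / 100 = 11.4000

11.40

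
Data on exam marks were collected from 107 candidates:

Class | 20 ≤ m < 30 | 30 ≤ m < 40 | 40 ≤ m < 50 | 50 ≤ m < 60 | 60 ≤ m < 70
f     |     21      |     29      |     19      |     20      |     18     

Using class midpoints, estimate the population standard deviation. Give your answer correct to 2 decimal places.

13.77

Midpoints: 25, 35, 45, 55, 65
n = 107, Σfm = 4665, mean = 43.5981
Σfm² = 223675
Σf(m − x̄)² = Σfm² − (Σfm)²/n = 223675 − 4665²/107 = 20289.7196
Population variance = 20289.7196 / 107 = 189.6235
Standard deviation = √189.6235 = 13.7704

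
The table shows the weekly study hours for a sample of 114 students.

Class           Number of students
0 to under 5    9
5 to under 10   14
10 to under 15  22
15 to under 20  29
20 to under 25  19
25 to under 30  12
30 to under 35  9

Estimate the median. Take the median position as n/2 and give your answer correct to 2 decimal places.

17.07

Cumulative frequencies: 9, 23, 45, 74, 93, 105, 114
n = 114; position = n/2 = 57.
This falls in the class 15 to under 20: L = 15, F = 45, f = 29, h = 5.
Median ≈ 15 + ((57 − 45) / 29) × 5 = 17.0690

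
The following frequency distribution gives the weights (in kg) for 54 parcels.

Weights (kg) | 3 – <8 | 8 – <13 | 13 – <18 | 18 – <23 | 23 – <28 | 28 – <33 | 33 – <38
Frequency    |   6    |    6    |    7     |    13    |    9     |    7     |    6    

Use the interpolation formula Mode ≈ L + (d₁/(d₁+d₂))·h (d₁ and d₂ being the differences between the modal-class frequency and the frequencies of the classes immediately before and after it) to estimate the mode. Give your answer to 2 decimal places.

Modal class: 18 – <23 (highest frequency 13).
d₁ = 13 − 7 = 6, d₂ = 13 − 9 = 4
Mode ≈ 18 + (6/(6+4)) × 5 = 18 + 3.0000 = 21.0000

21.00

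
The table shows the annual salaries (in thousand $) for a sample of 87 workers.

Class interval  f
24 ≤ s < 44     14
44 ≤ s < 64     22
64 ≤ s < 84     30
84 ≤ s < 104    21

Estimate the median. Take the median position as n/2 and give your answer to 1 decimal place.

69.0

Cumulative frequencies: 14, 36, 66, 87
n = 87; position = n/2 = 43.5.
This falls in the class 64 ≤ s < 84: L = 64, F = 36, f = 30, h = 20.
Median ≈ 64 + ((43.5 − 36) / 30) × 20 = 69.0000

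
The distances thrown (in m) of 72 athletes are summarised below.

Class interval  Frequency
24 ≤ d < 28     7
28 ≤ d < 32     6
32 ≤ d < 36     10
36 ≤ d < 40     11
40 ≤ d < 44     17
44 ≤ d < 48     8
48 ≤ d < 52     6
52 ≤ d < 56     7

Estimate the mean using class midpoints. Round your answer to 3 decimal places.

40.000

Midpoints: 26, 30, 34, 38, 42, 46, 50, 54
Σfm = 7×26 + 6×30 + 10×34 + 11×38 + 17×42 + 8×46 + 6×50 + 7×54 = 2880
n = Σf = 72
Mean = 2880 / 72 = 40.0000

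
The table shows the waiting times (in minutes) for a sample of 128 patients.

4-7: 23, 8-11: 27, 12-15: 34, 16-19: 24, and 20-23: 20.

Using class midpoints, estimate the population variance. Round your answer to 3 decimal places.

27.796

Midpoints: 5.5, 9.5, 13.5, 17.5, 21.5
n = 128, Σfm = 1692, mean = 13.2188
Σfm² = 25924
Σf(m − x̄)² = Σfm² − (Σfm)²/n = 25924 − 1692²/128 = 3557.8750
Population variance = 3557.8750 / 128 = 27.7959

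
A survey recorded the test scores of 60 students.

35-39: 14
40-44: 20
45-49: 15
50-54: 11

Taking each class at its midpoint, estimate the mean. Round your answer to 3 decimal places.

Midpoints: 37, 42, 47, 52
Σfm = 14×37 + 20×42 + 15×47 + 11×52 = 2635
n = Σf = 60
Mean = 2635 / 60 = 43.9167

43.917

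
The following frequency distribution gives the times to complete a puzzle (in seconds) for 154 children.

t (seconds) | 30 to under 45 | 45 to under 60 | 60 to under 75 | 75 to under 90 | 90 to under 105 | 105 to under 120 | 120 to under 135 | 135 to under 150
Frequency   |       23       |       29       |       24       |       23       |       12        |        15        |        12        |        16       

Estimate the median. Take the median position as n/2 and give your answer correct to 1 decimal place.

Cumulative frequencies: 23, 52, 76, 99, 111, 126, 138, 154
n = 154; position = n/2 = 77.
This falls in the class 75 to under 90: L = 75, F = 76, f = 23, h = 15.
Median ≈ 75 + ((77 − 76) / 23) × 15 = 75.6522

75.7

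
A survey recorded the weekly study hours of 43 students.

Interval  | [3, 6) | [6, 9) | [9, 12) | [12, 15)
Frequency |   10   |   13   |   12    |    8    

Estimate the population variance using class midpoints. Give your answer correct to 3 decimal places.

Midpoints: 4.5, 7.5, 10.5, 13.5
n = 43, Σfm = 376.5, mean = 8.7558
Σfm² = 3714.75
Σf(m − x̄)² = Σfm² − (Σfm)²/n = 3714.75 − 376.5²/43 = 418.1860
Population variance = 418.1860 / 43 = 9.7253

9.725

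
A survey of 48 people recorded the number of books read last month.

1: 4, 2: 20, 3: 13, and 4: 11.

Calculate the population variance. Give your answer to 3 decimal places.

Values: 1, 2, 3, 4
n = 48, Σfx = 127, mean = 2.6458
Σfx² = 377
Σf(x − x̄)² = Σfx² − (Σfx)²/n = 377 − 127²/48 = 40.9792
Population variance = 40.9792 / 48 = 0.8537

0.854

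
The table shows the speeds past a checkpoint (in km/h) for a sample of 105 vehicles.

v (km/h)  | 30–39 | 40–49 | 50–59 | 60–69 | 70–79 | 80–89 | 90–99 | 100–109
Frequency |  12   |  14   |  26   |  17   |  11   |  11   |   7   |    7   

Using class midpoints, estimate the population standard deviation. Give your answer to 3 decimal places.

19.985

Midpoints: 34.5, 44.5, 54.5, 64.5, 74.5, 84.5, 94.5, 104.5
n = 105, Σfm = 6692.5, mean = 63.7381
Σfm² = 468506.25
Σf(m − x̄)² = Σfm² − (Σfm)²/n = 468506.25 − 6692.5²/105 = 41939.0476
Population variance = 41939.0476 / 105 = 399.4195
Standard deviation = √399.4195 = 19.9855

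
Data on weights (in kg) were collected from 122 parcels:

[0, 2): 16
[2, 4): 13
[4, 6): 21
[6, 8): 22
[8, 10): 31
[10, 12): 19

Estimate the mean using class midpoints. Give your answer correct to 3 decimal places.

6.574

Midpoints: 1, 3, 5, 7, 9, 11
Σfm = 16×1 + 13×3 + 21×5 + 22×7 + 31×9 + 19×11 = 802
n = Σf = 122
Mean = 802 / 122 = 6.5738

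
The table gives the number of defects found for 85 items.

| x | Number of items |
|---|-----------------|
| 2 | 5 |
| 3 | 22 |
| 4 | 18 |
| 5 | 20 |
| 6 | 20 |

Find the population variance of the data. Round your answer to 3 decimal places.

Values: 2, 3, 4, 5, 6
n = 85, Σfx = 368, mean = 4.3294
Σfx² = 1726
Σf(x − x̄)² = Σfx² − (Σfx)²/n = 1726 − 368²/85 = 132.7765
Population variance = 132.7765 / 85 = 1.5621

1.562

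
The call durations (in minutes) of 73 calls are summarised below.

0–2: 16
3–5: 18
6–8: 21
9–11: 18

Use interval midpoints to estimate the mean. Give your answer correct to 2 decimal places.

5.68

Midpoints: 1, 4, 7, 10
Σfm = 16×1 + 18×4 + 21×7 + 18×10 = 415
n = Σf = 73
Mean = 415 / 73 = 5.6849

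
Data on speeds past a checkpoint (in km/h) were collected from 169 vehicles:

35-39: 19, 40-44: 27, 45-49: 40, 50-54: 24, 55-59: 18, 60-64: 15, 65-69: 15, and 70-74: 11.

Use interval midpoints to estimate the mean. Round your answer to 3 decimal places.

Midpoints: 37, 42, 47, 52, 57, 62, 67, 72
Σfm = 19×37 + 27×42 + 40×47 + 24×52 + 18×57 + 15×62 + 15×67 + 11×72 = 8718
n = Σf = 169
Mean = 8718 / 169 = 51.5858

51.586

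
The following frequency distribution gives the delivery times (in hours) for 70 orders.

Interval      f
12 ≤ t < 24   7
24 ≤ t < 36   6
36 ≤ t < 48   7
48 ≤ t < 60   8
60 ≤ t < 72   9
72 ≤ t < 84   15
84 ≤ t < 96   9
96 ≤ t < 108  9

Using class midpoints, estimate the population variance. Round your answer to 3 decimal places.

685.205

Midpoints: 18, 30, 42, 54, 66, 78, 90, 102
n = 70, Σfm = 4524, mean = 64.6286
Σfm² = 340344
Σf(m − x̄)² = Σfm² − (Σfm)²/n = 340344 − 4524²/70 = 47964.3429
Population variance = 47964.3429 / 70 = 685.2049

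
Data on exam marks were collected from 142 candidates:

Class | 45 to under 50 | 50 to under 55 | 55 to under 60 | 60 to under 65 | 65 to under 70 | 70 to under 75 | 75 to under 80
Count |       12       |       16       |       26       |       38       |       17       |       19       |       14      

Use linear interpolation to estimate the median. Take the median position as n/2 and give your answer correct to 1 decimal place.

62.2

Cumulative frequencies: 12, 28, 54, 92, 109, 128, 142
n = 142; position = n/2 = 71.
This falls in the class 60 to under 65: L = 60, F = 54, f = 38, h = 5.
Median ≈ 60 + ((71 − 54) / 38) × 5 = 62.2368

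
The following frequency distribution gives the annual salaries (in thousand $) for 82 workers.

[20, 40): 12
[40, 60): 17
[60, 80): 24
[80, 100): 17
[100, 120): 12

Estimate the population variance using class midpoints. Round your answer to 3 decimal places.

634.146

Midpoints: 30, 50, 70, 90, 110
n = 82, Σfm = 5740, mean = 70.0000
Σfm² = 453800
Σf(m − x̄)² = Σfm² − (Σfm)²/n = 453800 − 5740²/82 = 52000.0000
Population variance = 52000.0000 / 82 = 634.1463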